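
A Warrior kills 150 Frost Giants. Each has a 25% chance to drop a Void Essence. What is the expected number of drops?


Expected drops = kills * (drop_rate / 100)
= 150 * (25 / 100)
= 150 * 0.25
= 37.5

37.5 drops


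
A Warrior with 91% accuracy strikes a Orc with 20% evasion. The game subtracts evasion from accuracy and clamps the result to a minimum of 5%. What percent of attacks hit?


accuracy - evasion = 91 - 20 = 71
Apply floor: max(71, 5) = 71
Hit chance = 71%

71%


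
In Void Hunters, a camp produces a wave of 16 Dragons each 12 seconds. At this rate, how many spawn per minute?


Spawns per minute = count * (60 / interval)
= 16 * (60 / 12)
= 16 * 5.0
= 80.0

80.0 per minute


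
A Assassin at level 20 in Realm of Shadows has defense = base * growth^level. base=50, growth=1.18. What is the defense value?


value = base * growth^level
= 50 * 1.18^20
= 50 * 27.393035
= 1369.65

1369.65 defense


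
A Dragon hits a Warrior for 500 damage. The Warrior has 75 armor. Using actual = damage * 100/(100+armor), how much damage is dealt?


actual = 500 * 100 / (100 + 75)
= 500 * 100 / 175
= 50000 / 175
= 285.71

285.71 damage


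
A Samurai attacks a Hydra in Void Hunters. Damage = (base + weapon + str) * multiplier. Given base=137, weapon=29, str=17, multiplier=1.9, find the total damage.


Sum base + weapon + str = 137 + 29 + 17 = 183
Multiply by 1.9:
183 * 1.9 = 347.7

347.7 damage


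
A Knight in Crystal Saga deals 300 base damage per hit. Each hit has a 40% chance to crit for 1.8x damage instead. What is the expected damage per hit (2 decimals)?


E[dmg] = base * (1 + crit_chance * (crit_mult - 1))
cc as decimal = 40/100 = 0.4
cm - 1 = 1.8 - 1 = 0.8
Bonus factor = 0.4 * 0.8 = 0.32
Total multiplier = 1 + 0.32 = 1.32
Expected damage = 300 * 1.32 = 396.00

396.00 damage


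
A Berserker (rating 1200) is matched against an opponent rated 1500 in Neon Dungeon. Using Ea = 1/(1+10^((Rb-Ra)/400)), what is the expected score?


Elo expected score: Ea = 1/(1 + 10^((Rb-Ra)/400))
Rb - Ra = 1500 - 1200 = 300
(Rb-Ra)/400 = 300/400 = 0.75
10^0.75 = 5.623413
Ea = 1/(1 + 5.623413) = 1/6.623413 = 0.1510

0.1510


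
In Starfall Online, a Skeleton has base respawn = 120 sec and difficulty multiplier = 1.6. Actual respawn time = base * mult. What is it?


Respawn time = base * multiplier
= 120 * 1.6
= 192.0 seconds

192.0 seconds


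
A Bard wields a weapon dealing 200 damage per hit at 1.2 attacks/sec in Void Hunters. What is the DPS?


DPS = damage * attack_speed
= 200 * 1.2
= 240.0

240.0 DPS


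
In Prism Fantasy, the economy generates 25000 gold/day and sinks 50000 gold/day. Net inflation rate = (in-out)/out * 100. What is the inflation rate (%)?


Net gold = 25000 - 50000 = -25000
Inflation rate = net / sunk * 100 = -25000 / 50000 * 100
= -0.5 * 100
= -50.00%

-50.00%


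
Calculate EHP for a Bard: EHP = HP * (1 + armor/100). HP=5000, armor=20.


EHP = 5000 * (1 + 20/100)
= 5000 * (1 + 0.2)
= 5000 * 1.2
= 6000.0

6000.0 EHP


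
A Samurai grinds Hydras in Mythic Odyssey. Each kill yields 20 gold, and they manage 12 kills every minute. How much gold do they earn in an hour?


Gold per minute = 20 * 12 = 240
Gold per hour = 240 * 60 = 14400

14400 gold/hour


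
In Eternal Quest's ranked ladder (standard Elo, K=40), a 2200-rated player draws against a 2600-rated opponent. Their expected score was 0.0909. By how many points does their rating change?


Elo update: delta = K * (S - Ea), where S = 0.5 (draws)
S - Ea = 0.5 - 0.0909 = 0.4091
Rating change = 40 * 0.4091
= 16.36

16.36 rating points


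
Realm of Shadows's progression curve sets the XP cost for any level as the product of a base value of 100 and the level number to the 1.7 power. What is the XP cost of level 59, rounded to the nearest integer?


XP = 100 * level^1.7
Substitute level = 59:
XP = 100 * 59^1.7
= 100 * 1024.3501
= 102435

102435 XP


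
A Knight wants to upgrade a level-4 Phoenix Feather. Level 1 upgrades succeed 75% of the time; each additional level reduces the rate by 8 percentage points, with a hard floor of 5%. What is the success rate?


raw_rate = 75 - 8 * (4 - 1)
= 75 - 8 * 3
= 75 - 24
= 51
Apply floor: max(51, 5) = 51%

51%


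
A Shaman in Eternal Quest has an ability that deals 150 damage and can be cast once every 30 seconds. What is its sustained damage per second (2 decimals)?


DPS = damage / cooldown
= 150 / 30
= 5.00

5.00 DPS


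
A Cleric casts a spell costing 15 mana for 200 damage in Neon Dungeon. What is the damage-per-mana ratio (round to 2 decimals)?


Efficiency = damage / mana
= 200 / 15
= 13.33

13.33 dmg/mana


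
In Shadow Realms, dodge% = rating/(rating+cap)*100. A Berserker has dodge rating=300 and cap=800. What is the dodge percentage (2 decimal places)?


dodge% = 300 / (300 + 800) * 100
= 300 / 1100 * 100
= 0.272727 * 100
= 27.27%

27.27%


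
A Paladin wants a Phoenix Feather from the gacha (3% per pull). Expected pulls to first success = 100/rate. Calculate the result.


Expected pulls for a geometric distribution = 1/p = 100 / rate%
= 100 / 3
= 33.33

33.33 pulls


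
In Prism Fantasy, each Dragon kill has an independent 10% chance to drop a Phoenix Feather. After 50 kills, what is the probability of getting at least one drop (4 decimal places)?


P(at least one) = 1 - P(none) = 1 - (1-p)^n
p = 10/100 = 0.1
1 - p = 0.9
(1 - p)^50 = 0.9^50 = 0.005154
P(at least one) = 1 - 0.005154 = 0.9948

0.9948


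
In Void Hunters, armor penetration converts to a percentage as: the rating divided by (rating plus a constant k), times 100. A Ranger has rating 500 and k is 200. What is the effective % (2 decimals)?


effective% = rating / (rating + k) * 100
= 500 / (500 + 200) * 100
= 500 / 700 * 100
= 0.714286 * 100
= 71.43%

71.43%


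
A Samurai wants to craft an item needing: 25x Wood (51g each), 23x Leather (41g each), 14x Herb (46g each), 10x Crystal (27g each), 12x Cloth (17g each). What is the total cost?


Cost breakdown:
  Wood: 25 * 51 = 1275
  Leather: 23 * 41 = 943
  Herb: 14 * 46 = 644
  Crystal: 10 * 27 = 270
  Cloth: 12 * 17 = 204
Total = 1275 + 943 + 644 + 270 + 204 = 3336

3336 gold


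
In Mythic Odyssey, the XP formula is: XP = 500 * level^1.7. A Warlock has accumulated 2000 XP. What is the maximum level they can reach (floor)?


XP = 500 * level^1.7, so level = (XP / 500)^(1/1.7)
= (2000 / 500)^(1/1.7)
= 4.0^0.5882
= 2.2602
Floor: level = 2

level 2


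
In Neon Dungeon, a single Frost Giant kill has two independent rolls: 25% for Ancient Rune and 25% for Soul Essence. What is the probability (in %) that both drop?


For independent events, P(both) = P(A) * P(B)
= 25% * 25%
= 625 / 100 %
= 6.25%

6.25%


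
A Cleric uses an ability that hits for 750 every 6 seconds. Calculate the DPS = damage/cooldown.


DPS = damage / cooldown
= 750 / 6
= 125.00

125.00 DPS


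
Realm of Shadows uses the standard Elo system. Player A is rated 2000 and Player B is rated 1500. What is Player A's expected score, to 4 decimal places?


Elo expected score: Ea = 1/(1 + 10^((Rb-Ra)/400))
Rb - Ra = 1500 - 2000 = -500
(Rb-Ra)/400 = -500/400 = -1.25
10^-1.25 = 0.056234
Ea = 1/(1 + 0.056234) = 1/1.056234 = 0.9468

0.9468


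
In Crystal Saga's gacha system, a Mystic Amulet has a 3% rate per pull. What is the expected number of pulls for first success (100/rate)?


Expected pulls for a geometric distribution = 1/p = 100 / rate%
= 100 / 3
= 33.33

33.33 pulls


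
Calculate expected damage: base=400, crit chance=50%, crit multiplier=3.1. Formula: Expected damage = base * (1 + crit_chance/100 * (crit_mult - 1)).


E[dmg] = base * (1 + crit_chance * (crit_mult - 1))
cc as decimal = 50/100 = 0.5
cm - 1 = 3.1 - 1 = 2.1
Bonus factor = 0.5 * 2.1 = 1.05
Total multiplier = 1 + 1.05 = 2.05
Expected damage = 400 * 2.05 = 820.00

820.00 damage


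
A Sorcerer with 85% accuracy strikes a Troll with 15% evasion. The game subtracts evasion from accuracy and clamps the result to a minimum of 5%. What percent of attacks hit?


accuracy - evasion = 85 - 15 = 70
Apply floor: max(70, 5) = 70
Hit chance = 70%

70%


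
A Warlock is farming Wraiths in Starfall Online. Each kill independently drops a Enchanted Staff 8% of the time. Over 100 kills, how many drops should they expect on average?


Expected drops = kills * (drop_rate / 100)
= 100 * (8 / 100)
= 100 * 0.08
= 8.0

8.0 drops


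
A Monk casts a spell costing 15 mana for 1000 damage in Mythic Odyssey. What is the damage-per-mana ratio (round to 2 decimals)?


Efficiency = damage / mana
= 1000 / 15
= 66.67

66.67 dmg/mana


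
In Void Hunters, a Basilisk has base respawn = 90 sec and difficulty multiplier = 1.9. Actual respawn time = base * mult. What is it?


Respawn time = base * multiplier
= 90 * 1.9
= 171.0 seconds

171.0 seconds


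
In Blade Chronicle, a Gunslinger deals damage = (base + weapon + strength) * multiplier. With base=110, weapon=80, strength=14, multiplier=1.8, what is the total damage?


Sum base + weapon + str = 110 + 80 + 14 = 204
Multiply by 1.8:
204 * 1.8 = 367.2

367.2 damage


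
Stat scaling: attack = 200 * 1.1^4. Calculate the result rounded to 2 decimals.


value = base * growth^level
= 200 * 1.1^4
= 200 * 1.4641
= 292.82

292.82 attack


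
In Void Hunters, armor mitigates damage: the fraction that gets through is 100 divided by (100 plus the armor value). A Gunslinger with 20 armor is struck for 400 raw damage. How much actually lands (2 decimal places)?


actual = 400 * 100 / (100 + 20)
= 400 * 100 / 120
= 40000 / 120
= 333.33

333.33 damage


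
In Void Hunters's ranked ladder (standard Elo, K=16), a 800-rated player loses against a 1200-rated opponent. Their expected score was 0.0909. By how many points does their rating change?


Elo update: delta = K * (S - Ea), where S = 0 (loses)
S - Ea = 0 - 0.0909 = -0.0909
Rating change = 16 * -0.0909
= -1.45

-1.45 rating points


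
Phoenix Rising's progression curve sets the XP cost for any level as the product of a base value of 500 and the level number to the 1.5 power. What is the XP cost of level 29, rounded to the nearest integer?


XP = 500 * level^1.5
Substitute level = 29:
XP = 500 * 29^1.5
= 500 * 156.1698
= 78085

78085 XP


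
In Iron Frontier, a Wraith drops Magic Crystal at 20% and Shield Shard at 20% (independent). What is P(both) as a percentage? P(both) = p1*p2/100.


For independent events, P(both) = P(A) * P(B)
= 20% * 20%
= 400 / 100 %
= 4.0%

4.0%


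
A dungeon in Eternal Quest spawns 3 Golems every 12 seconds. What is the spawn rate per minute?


Spawns per minute = count * (60 / interval)
= 3 * (60 / 12)
= 3 * 5.0
= 15.0

15.0 per minute


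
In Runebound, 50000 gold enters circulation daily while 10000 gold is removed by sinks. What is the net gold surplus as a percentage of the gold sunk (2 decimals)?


Net gold = 50000 - 10000 = 40000
Inflation rate = net / sunk * 100 = 40000 / 10000 * 100
= 4.0 * 100
= 400.00%

400.00%


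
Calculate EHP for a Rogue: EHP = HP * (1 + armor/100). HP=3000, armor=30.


EHP = 3000 * (1 + 30/100)
= 3000 * (1 + 0.3)
= 3000 * 1.3
= 3900.0

3900.0 EHP


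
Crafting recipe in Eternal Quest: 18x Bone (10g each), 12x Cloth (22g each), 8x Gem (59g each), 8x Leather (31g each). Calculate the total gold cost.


Cost breakdown:
  Bone: 18 * 10 = 180
  Cloth: 12 * 22 = 264
  Gem: 8 * 59 = 472
  Leather: 8 * 31 = 248
Total = 180 + 264 + 472 + 248 = 1164

1164 gold


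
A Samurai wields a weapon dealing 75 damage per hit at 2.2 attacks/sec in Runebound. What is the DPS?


DPS = damage * attack_speed
= 75 * 2.2
= 165.0

165.0 DPS


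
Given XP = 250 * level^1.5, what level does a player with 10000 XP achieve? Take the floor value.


XP = 250 * level^1.5, so level = (XP / 250)^(1/1.5)
= (10000 / 250)^(1/1.5)
= 40.0^0.6667
= 11.6961
Floor: level = 11

level 11


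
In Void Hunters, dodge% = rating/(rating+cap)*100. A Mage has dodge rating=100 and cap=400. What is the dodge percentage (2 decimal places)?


dodge% = 100 / (100 + 400) * 100
= 100 / 500 * 100
= 0.2 * 100
= 20.00%

20.00%


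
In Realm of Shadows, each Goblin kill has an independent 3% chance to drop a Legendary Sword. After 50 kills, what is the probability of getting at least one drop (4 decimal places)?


P(at least one) = 1 - P(none) = 1 - (1-p)^n
p = 3/100 = 0.03
1 - p = 0.97
(1 - p)^50 = 0.97^50 = 0.218065
P(at least one) = 1 - 0.218065 = 0.7819

0.7819


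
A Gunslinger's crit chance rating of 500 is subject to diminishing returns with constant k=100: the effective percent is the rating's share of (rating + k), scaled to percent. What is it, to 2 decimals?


effective% = rating / (rating + k) * 100
= 500 / (500 + 100) * 100
= 500 / 600 * 100
= 0.833333 * 100
= 83.33%

83.33%


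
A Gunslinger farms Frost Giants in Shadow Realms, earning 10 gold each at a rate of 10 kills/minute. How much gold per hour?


Gold per minute = 10 * 10 = 100
Gold per hour = 100 * 60 = 6000

6000 gold/hour


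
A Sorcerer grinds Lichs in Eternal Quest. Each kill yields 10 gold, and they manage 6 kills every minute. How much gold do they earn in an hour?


Gold per minute = 10 * 6 = 60
Gold per hour = 60 * 60 = 3600

3600 gold/hour


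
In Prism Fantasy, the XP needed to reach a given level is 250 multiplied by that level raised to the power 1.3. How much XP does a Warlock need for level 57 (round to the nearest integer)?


XP = 250 * level^1.3
Substitute level = 57:
XP = 250 * 57^1.3
= 250 * 191.7067
= 47927

47927 XP


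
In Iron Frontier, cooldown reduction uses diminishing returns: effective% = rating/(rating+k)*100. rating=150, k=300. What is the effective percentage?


effective% = rating / (rating + k) * 100
= 150 / (150 + 300) * 100
= 150 / 450 * 100
= 0.333333 * 100
= 33.33%

33.33%


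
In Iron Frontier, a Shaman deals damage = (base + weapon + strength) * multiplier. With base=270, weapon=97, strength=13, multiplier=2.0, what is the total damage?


Sum base + weapon + str = 270 + 97 + 13 = 380
Multiply by 2.0:
380 * 2.0 = 760.0

760.0 damage


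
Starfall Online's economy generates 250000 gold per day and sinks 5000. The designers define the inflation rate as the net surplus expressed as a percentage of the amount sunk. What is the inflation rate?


Net gold = 250000 - 5000 = 245000
Inflation rate = net / sunk * 100 = 245000 / 5000 * 100
= 49.0 * 100
= 4900.00%

4900.00%


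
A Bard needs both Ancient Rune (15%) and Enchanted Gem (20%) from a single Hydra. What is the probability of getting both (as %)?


For independent events, P(both) = P(A) * P(B)
= 15% * 20%
= 300 / 100 %
= 3.0%

3.0%


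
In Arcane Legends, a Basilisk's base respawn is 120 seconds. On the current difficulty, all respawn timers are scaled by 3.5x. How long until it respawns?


Respawn time = base * multiplier
= 120 * 3.5
= 420.0 seconds

420.0 seconds


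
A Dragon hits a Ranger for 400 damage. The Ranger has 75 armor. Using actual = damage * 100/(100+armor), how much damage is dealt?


actual = 400 * 100 / (100 + 75)
= 400 * 100 / 175
= 40000 / 175
= 228.57

228.57 damage


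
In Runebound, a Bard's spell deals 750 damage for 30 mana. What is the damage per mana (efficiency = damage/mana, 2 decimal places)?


Efficiency = damage / mana
= 750 / 30
= 25.00

25.00 dmg/mana


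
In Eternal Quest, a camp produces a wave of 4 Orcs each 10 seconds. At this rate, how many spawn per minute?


Spawns per minute = count * (60 / interval)
= 4 * (60 / 10)
= 4 * 6.0
= 24.0

24.0 per minute


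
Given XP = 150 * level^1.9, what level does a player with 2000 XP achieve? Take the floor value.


XP = 150 * level^1.9, so level = (XP / 150)^(1/1.9)
= (2000 / 150)^(1/1.9)
= 13.3333^0.5263
= 3.9091
Floor: level = 3

level 3


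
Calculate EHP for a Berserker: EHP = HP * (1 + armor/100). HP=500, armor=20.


EHP = 500 * (1 + 20/100)
= 500 * (1 + 0.2)
= 500 * 1.2
= 600.0

600.0 EHP


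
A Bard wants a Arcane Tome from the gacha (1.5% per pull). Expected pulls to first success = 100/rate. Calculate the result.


Expected pulls for a geometric distribution = 1/p = 100 / rate%
= 100 / 1.5
= 66.67

66.67 pulls


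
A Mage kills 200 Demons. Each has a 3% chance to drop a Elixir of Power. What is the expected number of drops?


Expected drops = kills * (drop_rate / 100)
= 200 * (3 / 100)
= 200 * 0.03
= 6.0

6.0 drops


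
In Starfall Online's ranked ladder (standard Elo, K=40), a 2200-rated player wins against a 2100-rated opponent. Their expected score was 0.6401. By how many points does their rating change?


Elo update: delta = K * (S - Ea), where S = 1 (wins)
S - Ea = 1 - 0.6401 = 0.3599
Rating change = 40 * 0.3599
= 14.40

14.40 rating points


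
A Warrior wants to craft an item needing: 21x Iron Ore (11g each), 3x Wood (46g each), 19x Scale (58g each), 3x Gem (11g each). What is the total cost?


Cost breakdown:
  Iron Ore: 21 * 11 = 231
  Wood: 3 * 46 = 138
  Scale: 19 * 58 = 1102
  Gem: 3 * 11 = 33
Total = 231 + 138 + 1102 + 33 = 1504

1504 gold


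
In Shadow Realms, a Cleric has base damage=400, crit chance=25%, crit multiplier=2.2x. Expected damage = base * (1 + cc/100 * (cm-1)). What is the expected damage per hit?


E[dmg] = base * (1 + crit_chance * (crit_mult - 1))
cc as decimal = 25/100 = 0.25
cm - 1 = 2.2 - 1 = 1.2
Bonus factor = 0.25 * 1.2 = 0.3
Total multiplier = 1 + 0.3 = 1.3
Expected damage = 400 * 1.3 = 520.00

520.00 damage


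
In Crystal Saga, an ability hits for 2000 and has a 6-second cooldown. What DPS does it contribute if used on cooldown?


DPS = damage / cooldown
= 2000 / 6
= 333.33

333.33 DPS


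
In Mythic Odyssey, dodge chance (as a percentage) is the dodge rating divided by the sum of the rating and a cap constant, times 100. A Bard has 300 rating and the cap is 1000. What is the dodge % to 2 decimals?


dodge% = 300 / (300 + 1000) * 100
= 300 / 1300 * 100
= 0.230769 * 100
= 23.08%

23.08%


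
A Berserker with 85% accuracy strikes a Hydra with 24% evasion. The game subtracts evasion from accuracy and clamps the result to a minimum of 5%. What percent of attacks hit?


accuracy - evasion = 85 - 24 = 61
Apply floor: max(61, 5) = 61
Hit chance = 61%

61%


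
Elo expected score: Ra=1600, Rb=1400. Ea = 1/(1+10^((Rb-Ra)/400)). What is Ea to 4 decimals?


Elo expected score: Ea = 1/(1 + 10^((Rb-Ra)/400))
Rb - Ra = 1400 - 1600 = -200
(Rb-Ra)/400 = -200/400 = -0.5
10^-0.5 = 0.316228
Ea = 1/(1 + 0.316228) = 1/1.316228 = 0.7597

0.7597


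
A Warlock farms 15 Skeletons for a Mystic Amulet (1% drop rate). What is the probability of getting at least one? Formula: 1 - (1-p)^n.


P(at least one) = 1 - P(none) = 1 - (1-p)^n
p = 1/100 = 0.01
1 - p = 0.99
(1 - p)^15 = 0.99^15 = 0.860058
P(at least one) = 1 - 0.860058 = 0.1399

0.1399


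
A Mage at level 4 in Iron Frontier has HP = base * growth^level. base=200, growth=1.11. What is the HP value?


value = base * growth^level
= 200 * 1.11^4
= 200 * 1.51807
= 303.61

303.61 HP


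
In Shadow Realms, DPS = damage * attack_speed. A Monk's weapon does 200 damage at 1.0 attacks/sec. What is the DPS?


DPS = damage * attack_speed
= 200 * 1.0
= 200.0

200.0 DPS


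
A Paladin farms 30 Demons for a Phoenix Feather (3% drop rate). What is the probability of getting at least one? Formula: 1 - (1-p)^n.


P(at least one) = 1 - P(none) = 1 - (1-p)^n
p = 3/100 = 0.03
1 - p = 0.97
(1 - p)^30 = 0.97^30 = 0.401007
P(at least one) = 1 - 0.401007 = 0.5990

0.5990


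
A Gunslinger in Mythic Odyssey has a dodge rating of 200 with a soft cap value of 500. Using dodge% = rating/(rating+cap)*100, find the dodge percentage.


dodge% = 200 / (200 + 500) * 100
= 200 / 700 * 100
= 0.285714 * 100
= 28.57%

28.57%


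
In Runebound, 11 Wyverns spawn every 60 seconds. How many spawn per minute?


Spawns per minute = count * (60 / interval)
= 11 * (60 / 60)
= 11 * 1.0
= 11.0

11.0 per minute


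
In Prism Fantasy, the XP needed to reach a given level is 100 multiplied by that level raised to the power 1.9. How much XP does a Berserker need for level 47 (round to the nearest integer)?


XP = 100 * level^1.9
Substitute level = 47:
XP = 100 * 47^1.9
= 100 * 1503.0933
= 150309

150309 XP


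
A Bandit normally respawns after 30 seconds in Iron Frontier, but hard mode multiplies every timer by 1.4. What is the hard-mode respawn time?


Respawn time = base * multiplier
= 30 * 1.4
= 42.0 seconds

42.0 seconds


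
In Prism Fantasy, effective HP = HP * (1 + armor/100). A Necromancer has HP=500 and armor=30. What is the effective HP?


EHP = 500 * (1 + 30/100)
= 500 * (1 + 0.3)
= 500 * 1.3
= 650.0

650.0 EHP


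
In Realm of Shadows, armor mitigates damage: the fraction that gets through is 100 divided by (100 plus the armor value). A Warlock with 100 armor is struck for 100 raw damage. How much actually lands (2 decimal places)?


actual = 100 * 100 / (100 + 100)
= 100 * 100 / 200
= 10000 / 200
= 50.00

50.00 damage


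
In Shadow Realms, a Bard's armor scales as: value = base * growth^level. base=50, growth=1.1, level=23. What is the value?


value = base * growth^level
= 50 * 1.1^23
= 50 * 8.954302
= 447.72

447.72 armor


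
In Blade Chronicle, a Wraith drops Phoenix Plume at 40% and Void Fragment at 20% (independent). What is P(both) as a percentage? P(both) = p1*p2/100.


For independent events, P(both) = P(A) * P(B)
= 40% * 20%
= 800 / 100 %
= 8.0%

8.0%


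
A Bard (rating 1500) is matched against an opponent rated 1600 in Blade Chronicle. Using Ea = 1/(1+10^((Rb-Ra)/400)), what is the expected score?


Elo expected score: Ea = 1/(1 + 10^((Rb-Ra)/400))
Rb - Ra = 1600 - 1500 = 100
(Rb-Ra)/400 = 100/400 = 0.25
10^0.25 = 1.778279
Ea = 1/(1 + 1.778279) = 1/2.778279 = 0.3599

0.3599


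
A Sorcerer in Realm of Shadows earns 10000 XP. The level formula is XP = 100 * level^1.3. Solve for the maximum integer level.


XP = 100 * level^1.3, so level = (XP / 100)^(1/1.3)
= (10000 / 100)^(1/1.3)
= 100.0^0.7692
= 34.5511
Floor: level = 34

level 34


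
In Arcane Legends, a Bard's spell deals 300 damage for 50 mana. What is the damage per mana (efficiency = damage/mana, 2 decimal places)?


Efficiency = damage / mana
= 300 / 50
= 6.00

6.00 dmg/mana


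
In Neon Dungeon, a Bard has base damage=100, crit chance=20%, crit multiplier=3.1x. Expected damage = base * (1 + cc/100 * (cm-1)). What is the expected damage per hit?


E[dmg] = base * (1 + crit_chance * (crit_mult - 1))
cc as decimal = 20/100 = 0.2
cm - 1 = 3.1 - 1 = 2.1
Bonus factor = 0.2 * 2.1 = 0.42
Total multiplier = 1 + 0.42 = 1.42
Expected damage = 100 * 1.42 = 142.00

142.00 damage


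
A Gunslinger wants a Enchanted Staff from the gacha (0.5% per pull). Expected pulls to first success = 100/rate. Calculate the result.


Expected pulls for a geometric distribution = 1/p = 100 / rate%
= 100 / 0.5
= 200.0

200.0 pulls


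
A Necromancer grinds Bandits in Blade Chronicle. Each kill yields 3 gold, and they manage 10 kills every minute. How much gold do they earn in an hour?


Gold per minute = 3 * 10 = 30
Gold per hour = 30 * 60 = 1800

1800 gold/hour


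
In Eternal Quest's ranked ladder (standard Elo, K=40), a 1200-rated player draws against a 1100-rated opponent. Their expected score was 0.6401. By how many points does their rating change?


Elo update: delta = K * (S - Ea), where S = 0.5 (draws)
S - Ea = 0.5 - 0.6401 = -0.1401
Rating change = 40 * -0.1401
= -5.60

-5.60 rating points


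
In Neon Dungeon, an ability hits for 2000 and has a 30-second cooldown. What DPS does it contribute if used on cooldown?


DPS = damage / cooldown
= 2000 / 30
= 66.67

66.67 DPS


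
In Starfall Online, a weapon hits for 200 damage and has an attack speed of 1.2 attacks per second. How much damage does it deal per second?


DPS = damage * attack_speed
= 200 * 1.2
= 240.0

240.0 DPS


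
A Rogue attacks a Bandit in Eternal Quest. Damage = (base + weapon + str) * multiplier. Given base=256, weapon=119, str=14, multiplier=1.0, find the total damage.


Sum base + weapon + str = 256 + 119 + 14 = 389
Multiply by 1.0:
389 * 1.0 = 389.0

389.0 damage


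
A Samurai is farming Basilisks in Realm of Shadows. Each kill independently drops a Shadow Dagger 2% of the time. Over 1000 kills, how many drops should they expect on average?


Expected drops = kills * (drop_rate / 100)
= 1000 * (2 / 100)
= 1000 * 0.02
= 20.0

20.0 drops


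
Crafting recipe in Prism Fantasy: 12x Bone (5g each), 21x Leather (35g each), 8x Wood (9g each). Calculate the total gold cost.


Cost breakdown:
  Bone: 12 * 5 = 60
  Leather: 21 * 35 = 735
  Wood: 8 * 9 = 72
Total = 60 + 735 + 72 = 867

867 gold


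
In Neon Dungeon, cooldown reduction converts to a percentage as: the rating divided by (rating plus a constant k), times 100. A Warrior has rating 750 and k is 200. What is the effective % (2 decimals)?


effective% = rating / (rating + k) * 100
= 750 / (750 + 200) * 100
= 750 / 950 * 100
= 0.789474 * 100
= 78.95%

78.95%


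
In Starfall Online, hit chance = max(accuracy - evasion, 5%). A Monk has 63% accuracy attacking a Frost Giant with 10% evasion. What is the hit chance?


accuracy - evasion = 63 - 10 = 53
Apply floor: max(53, 5) = 53
Hit chance = 53%

53%


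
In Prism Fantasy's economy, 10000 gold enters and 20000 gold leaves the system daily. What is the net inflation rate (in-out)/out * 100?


Net gold = 10000 - 20000 = -10000
Inflation rate = net / sunk * 100 = -10000 / 20000 * 100
= -0.5 * 100
= -50.00%

-50.00%


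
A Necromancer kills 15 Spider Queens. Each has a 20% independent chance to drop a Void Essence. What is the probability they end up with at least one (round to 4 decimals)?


P(at least one) = 1 - P(none) = 1 - (1-p)^n
p = 20/100 = 0.2
1 - p = 0.8
(1 - p)^15 = 0.8^15 = 0.035184
P(at least one) = 1 - 0.035184 = 0.9648

0.9648


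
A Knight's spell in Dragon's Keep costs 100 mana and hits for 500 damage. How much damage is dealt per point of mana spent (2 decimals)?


Efficiency = damage / mana
= 500 / 100
= 5.00

5.00 dmg/mana


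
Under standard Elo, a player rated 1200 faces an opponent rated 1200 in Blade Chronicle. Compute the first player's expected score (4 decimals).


Elo expected score: Ea = 1/(1 + 10^((Rb-Ra)/400))
Rb - Ra = 1200 - 1200 = 0
(Rb-Ra)/400 = 0/400 = 0.0
10^0.0 = 1.0
Ea = 1/(1 + 1.0) = 1/2.0 = 0.5000

0.5000


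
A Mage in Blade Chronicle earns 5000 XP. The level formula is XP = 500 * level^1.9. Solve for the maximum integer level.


XP = 500 * level^1.9, so level = (XP / 500)^(1/1.9)
= (5000 / 500)^(1/1.9)
= 10.0^0.5263
= 3.3598
Floor: level = 3

level 3


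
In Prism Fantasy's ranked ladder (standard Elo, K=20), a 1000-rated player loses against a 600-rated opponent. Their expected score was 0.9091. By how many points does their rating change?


Elo update: delta = K * (S - Ea), where S = 0 (loses)
S - Ea = 0 - 0.9091 = -0.9091
Rating change = 20 * -0.9091
= -18.18

-18.18 rating points


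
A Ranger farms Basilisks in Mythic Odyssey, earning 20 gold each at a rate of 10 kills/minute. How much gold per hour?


Gold per minute = 20 * 10 = 200
Gold per hour = 200 * 60 = 12000

12000 gold/hour


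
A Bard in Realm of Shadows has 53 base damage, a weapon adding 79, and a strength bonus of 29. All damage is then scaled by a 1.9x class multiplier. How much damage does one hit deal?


Sum base + weapon + str = 53 + 79 + 29 = 161
Multiply by 1.9:
161 * 1.9 = 305.9

305.9 damage


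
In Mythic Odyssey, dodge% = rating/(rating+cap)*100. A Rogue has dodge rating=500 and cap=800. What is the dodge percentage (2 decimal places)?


dodge% = 500 / (500 + 800) * 100
= 500 / 1300 * 100
= 0.384615 * 100
= 38.46%

38.46%


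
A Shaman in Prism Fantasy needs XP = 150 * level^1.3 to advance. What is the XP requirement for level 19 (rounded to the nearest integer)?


XP = 150 * level^1.3
Substitute level = 19:
XP = 150 * 19^1.3
= 150 * 45.96
= 6894

6894 XP


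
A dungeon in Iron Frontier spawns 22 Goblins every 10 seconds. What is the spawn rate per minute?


Spawns per minute = count * (60 / interval)
= 22 * (60 / 10)
= 22 * 6.0
= 132.0

132.0 per minute


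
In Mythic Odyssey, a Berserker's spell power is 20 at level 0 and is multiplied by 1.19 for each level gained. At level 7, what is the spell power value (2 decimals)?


value = base * growth^level
= 20 * 1.19^7
= 20 * 3.379315
= 67.59

67.59 spell power


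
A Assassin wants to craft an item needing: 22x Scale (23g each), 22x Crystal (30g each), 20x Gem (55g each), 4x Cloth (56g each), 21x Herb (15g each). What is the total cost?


Cost breakdown:
  Scale: 22 * 23 = 506
  Crystal: 22 * 30 = 660
  Gem: 20 * 55 = 1100
  Cloth: 4 * 56 = 224
  Herb: 21 * 15 = 315
Total = 506 + 660 + 1100 + 224 + 315 = 2805

2805 gold


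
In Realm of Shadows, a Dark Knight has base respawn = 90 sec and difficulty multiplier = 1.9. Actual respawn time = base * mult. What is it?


Respawn time = base * multiplier
= 90 * 1.9
= 171.0 seconds

171.0 seconds


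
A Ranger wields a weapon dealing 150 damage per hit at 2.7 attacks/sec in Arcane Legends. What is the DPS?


DPS = damage * attack_speed
= 150 * 2.7
= 405.0

405.0 DPS


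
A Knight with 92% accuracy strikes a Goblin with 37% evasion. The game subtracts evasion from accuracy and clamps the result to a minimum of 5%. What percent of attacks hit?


accuracy - evasion = 92 - 37 = 55
Apply floor: max(55, 5) = 55
Hit chance = 55%

55%


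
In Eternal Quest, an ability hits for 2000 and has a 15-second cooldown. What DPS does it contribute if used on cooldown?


DPS = damage / cooldown
= 2000 / 15
= 133.33

133.33 DPS


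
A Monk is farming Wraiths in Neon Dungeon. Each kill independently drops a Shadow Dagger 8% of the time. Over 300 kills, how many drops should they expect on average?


Expected drops = kills * (drop_rate / 100)
= 300 * (8 / 100)
= 300 * 0.08
= 24.0

24.0 drops


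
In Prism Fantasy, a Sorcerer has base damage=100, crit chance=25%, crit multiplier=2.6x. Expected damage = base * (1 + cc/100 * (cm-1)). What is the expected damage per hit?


E[dmg] = base * (1 + crit_chance * (crit_mult - 1))
cc as decimal = 25/100 = 0.25
cm - 1 = 2.6 - 1 = 1.6
Bonus factor = 0.25 * 1.6 = 0.4
Total multiplier = 1 + 0.4 = 1.4
Expected damage = 100 * 1.4 = 140.00

140.00 damage


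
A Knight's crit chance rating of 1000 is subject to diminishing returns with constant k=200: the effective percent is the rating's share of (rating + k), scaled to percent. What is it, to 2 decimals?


effective% = rating / (rating + k) * 100
= 1000 / (1000 + 200) * 100
= 1000 / 1200 * 100
= 0.833333 * 100
= 83.33%

83.33%


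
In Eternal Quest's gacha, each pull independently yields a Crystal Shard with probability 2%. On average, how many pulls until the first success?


Expected pulls for a geometric distribution = 1/p = 100 / rate%
= 100 / 2
= 50.0

50.0 pulls


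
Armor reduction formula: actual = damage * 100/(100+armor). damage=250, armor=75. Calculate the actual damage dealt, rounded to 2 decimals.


actual = 250 * 100 / (100 + 75)
= 250 * 100 / 175
= 25000 / 175
= 142.86

142.86 damage


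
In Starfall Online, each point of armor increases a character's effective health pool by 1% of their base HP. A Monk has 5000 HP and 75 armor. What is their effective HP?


EHP = 5000 * (1 + 75/100)
= 5000 * (1 + 0.75)
= 5000 * 1.75
= 8750.0

8750.0 EHP


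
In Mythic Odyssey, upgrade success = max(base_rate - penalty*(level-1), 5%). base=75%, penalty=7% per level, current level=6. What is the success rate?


raw_rate = 75 - 7 * (6 - 1)
= 75 - 7 * 5
= 75 - 35
= 40
Apply floor: max(40, 5) = 40%

40%


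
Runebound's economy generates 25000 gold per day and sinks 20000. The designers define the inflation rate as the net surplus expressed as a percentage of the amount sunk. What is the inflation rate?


Net gold = 25000 - 20000 = 5000
Inflation rate = net / sunk * 100 = 5000 / 20000 * 100
= 0.25 * 100
= 25.00%

25.00%


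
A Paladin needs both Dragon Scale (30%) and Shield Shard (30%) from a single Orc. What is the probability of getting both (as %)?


For independent events, P(both) = P(A) * P(B)
= 30% * 30%
= 900 / 100 %
= 9.0%

9.0%


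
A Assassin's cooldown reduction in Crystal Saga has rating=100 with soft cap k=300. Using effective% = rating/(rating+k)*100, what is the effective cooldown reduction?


effective% = rating / (rating + k) * 100
= 100 / (100 + 300) * 100
= 100 / 400 * 100
= 0.25 * 100
= 25.00%

25.00%


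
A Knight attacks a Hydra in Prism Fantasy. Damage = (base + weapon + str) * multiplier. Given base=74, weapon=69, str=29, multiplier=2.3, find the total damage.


Sum base + weapon + str = 74 + 69 + 29 = 172
Multiply by 2.3:
172 * 2.3 = 395.6

395.6 damage


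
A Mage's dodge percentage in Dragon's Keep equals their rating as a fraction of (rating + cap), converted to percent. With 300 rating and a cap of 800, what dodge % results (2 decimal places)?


dodge% = 300 / (300 + 800) * 100
= 300 / 1100 * 100
= 0.272727 * 100
= 27.27%

27.27%


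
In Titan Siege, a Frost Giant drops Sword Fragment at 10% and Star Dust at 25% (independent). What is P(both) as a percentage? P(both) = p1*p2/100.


For independent events, P(both) = P(A) * P(B)
= 10% * 25%
= 250 / 100 %
= 2.5%

2.5%


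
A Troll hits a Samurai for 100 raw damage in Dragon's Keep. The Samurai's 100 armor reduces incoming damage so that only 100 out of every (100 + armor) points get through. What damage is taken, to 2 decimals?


actual = 100 * 100 / (100 + 100)
= 100 * 100 / 200
= 10000 / 200
= 50.00

50.00 damage


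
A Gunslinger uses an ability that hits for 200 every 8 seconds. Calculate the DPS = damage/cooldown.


DPS = damage / cooldown
= 200 / 8
= 25.00

25.00 DPS


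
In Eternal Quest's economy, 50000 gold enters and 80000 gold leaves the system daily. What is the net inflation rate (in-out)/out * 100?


Net gold = 50000 - 80000 = -30000
Inflation rate = net / sunk * 100 = -30000 / 80000 * 100
= -0.375 * 100
= -37.50%

-37.50%


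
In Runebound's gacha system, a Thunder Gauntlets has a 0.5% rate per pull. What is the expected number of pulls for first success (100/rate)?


Expected pulls for a geometric distribution = 1/p = 100 / rate%
= 100 / 0.5
= 200.0

200.0 pulls


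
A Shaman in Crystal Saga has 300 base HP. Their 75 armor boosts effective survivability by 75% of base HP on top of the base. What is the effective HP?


EHP = 300 * (1 + 75/100)
= 300 * (1 + 0.75)
= 300 * 1.75
= 525.0

525.0 EHP


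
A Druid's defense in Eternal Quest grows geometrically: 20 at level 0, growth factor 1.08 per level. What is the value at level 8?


value = base * growth^level
= 20 * 1.08^8
= 20 * 1.85093
= 37.02

37.02 defense


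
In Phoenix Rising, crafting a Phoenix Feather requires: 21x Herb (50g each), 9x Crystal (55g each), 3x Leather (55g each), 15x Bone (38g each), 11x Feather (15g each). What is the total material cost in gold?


Cost breakdown:
  Herb: 21 * 50 = 1050
  Crystal: 9 * 55 = 495
  Leather: 3 * 55 = 165
  Bone: 15 * 38 = 570
  Feather: 11 * 15 = 165
Total = 1050 + 495 + 165 + 570 + 165 = 2445

2445 gold


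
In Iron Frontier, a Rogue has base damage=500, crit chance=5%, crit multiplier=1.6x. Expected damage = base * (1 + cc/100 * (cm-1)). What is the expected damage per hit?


E[dmg] = base * (1 + crit_chance * (crit_mult - 1))
cc as decimal = 5/100 = 0.05
cm - 1 = 1.6 - 1 = 0.6
Bonus factor = 0.05 * 0.6 = 0.03
Total multiplier = 1 + 0.03 = 1.03
Expected damage = 500 * 1.03 = 515.00

515.00 damage


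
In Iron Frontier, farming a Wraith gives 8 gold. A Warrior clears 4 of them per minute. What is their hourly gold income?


Gold per minute = 8 * 4 = 32
Gold per hour = 32 * 60 = 1920

1920 gold/hour


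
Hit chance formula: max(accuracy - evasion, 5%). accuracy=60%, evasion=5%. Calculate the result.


accuracy - evasion = 60 - 5 = 55
Apply floor: max(55, 5) = 55
Hit chance = 55%

55%


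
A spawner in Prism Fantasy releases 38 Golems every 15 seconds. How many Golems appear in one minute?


Spawns per minute = count * (60 / interval)
= 38 * (60 / 15)
= 38 * 4.0
= 152.0

152.0 per minute


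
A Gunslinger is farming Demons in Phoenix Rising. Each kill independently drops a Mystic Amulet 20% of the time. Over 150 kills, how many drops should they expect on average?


Expected drops = kills * (drop_rate / 100)
= 150 * (20 / 100)
= 150 * 0.2
= 30.0

30.0 drops


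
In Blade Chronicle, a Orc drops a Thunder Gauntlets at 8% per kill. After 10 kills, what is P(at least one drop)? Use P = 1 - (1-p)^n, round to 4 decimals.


P(at least one) = 1 - P(none) = 1 - (1-p)^n
p = 8/100 = 0.08
1 - p = 0.92
(1 - p)^10 = 0.92^10 = 0.434388
P(at least one) = 1 - 0.434388 = 0.5656

0.5656


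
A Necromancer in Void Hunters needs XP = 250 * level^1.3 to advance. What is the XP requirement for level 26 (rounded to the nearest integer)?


XP = 250 * level^1.3
Substitute level = 26:
XP = 250 * 26^1.3
= 250 * 69.09798
= 17274

17274 XP


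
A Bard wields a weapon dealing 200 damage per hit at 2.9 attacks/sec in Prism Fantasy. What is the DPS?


DPS = damage * attack_speed
= 200 * 2.9
= 580.0

580.0 DPS


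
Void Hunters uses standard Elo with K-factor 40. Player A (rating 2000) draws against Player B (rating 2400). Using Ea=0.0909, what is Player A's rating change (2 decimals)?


Elo update: delta = K * (S - Ea), where S = 0.5 (draws)
S - Ea = 0.5 - 0.0909 = 0.4091
Rating change = 40 * 0.4091
= 16.36

16.36 rating points


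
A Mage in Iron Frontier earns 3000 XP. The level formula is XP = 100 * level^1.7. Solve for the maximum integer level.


XP = 100 * level^1.7, so level = (XP / 100)^(1/1.7)
= (3000 / 100)^(1/1.7)
= 30.0^0.5882
= 7.3943
Floor: level = 7

level 7


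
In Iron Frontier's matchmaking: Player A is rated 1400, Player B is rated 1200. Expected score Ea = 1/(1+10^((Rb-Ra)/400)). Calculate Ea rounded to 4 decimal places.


Elo expected score: Ea = 1/(1 + 10^((Rb-Ra)/400))
Rb - Ra = 1200 - 1400 = -200
(Rb-Ra)/400 = -200/400 = -0.5
10^-0.5 = 0.316228
Ea = 1/(1 + 0.316228) = 1/1.316228 = 0.7597

0.7597


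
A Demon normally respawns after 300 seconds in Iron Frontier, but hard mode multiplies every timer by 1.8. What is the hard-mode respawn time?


Respawn time = base * multiplier
= 300 * 1.8
= 540.0 seconds

540.0 seconds


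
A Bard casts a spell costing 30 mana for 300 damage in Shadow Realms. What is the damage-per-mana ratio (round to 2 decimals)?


Efficiency = damage / mana
= 300 / 30
= 10.00

10.00 dmg/mana


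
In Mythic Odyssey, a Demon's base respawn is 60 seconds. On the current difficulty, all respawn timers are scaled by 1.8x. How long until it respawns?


Respawn time = base * multiplier
= 60 * 1.8
= 108.0 seconds

108.0 seconds


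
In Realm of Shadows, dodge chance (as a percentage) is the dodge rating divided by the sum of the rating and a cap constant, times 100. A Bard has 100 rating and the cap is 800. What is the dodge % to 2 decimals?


dodge% = 100 / (100 + 800) * 100
= 100 / 900 * 100
= 0.111111 * 100
= 11.11%

11.11%


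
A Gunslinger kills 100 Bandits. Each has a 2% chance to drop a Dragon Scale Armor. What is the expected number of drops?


Expected drops = kills * (drop_rate / 100)
= 100 * (2 / 100)
= 100 * 0.02
= 2.0

2.0 drops


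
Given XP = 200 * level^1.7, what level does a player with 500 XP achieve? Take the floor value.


XP = 200 * level^1.7, so level = (XP / 200)^(1/1.7)
= (500 / 200)^(1/1.7)
= 2.5^0.5882
= 1.7143
Floor: level = 1

level 1
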